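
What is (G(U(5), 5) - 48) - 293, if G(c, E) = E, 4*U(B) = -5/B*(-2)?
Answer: -336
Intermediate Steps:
U(B) = 5/(2*B) (U(B) = (-5/B*(-2))/4 = (10/B)/4 = 5/(2*B))
(G(U(5), 5) - 48) - 293 = (5 - 48) - 293 = -43 - 293 = -336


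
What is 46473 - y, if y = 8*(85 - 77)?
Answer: 46409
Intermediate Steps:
y = 64 (y = 8*8 = 64)
46473 - y = 46473 - 1*64 = 46473 - 64 = 46409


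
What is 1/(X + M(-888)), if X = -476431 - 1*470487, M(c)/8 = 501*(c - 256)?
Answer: -1/5532070 ≈ -1.8076e-7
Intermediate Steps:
M(c) = -1026048 + 4008*c (M(c) = 8*(501*(c - 256)) = 8*(501*(-256 + c)) = 8*(-128256 + 501*c) = -1026048 + 4008*c)
X = -946918 (X = -476431 - 470487 = -946918)
1/(X + M(-888)) = 1/(-946918 + (-1026048 + 4008*(-888))) = 1/(-946918 + (-1026048 - 3559104)) = 1/(-946918 - 4585152) = 1/(-5532070) = -1/5532070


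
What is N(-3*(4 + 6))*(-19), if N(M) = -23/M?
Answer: -437/30 ≈ -14.567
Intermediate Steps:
N(-3*(4 + 6))*(-19) = -23*(-1/(3*(4 + 6)))*(-19) = -23/((-3*10))*(-19) = -23/(-30)*(-19) = -23*(-1/30)*(-19) = (23/30)*(-19) = -437/30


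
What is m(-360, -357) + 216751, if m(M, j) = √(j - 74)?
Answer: 216751 + I*√431 ≈ 2.1675e+5 + 20.761*I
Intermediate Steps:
m(M, j) = √(-74 + j)
m(-360, -357) + 216751 = √(-74 - 357) + 216751 = √(-431) + 216751 = I*√431 + 216751 = 216751 + I*√431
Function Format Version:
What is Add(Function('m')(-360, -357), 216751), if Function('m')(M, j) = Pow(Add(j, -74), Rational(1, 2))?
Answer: Add(216751, Mul(I, Pow(431, Rational(1, 2)))) ≈ Add(2.1675e+5, Mul(20.761, I))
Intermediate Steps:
Function('m')(M, j) = Pow(Add(-74, j), Rational(1, 2))
Add(Function('m')(-360, -357), 216751) = Add(Pow(Add(-74, -357), Rational(1, 2)), 216751) = Add(Pow(-431, Rational(1, 2)), 216751) = Add(Mul(I, Pow(431, Rational(1, 2))), 216751) = Add(216751, Mul(I, Pow(431, Rational(1, 2))))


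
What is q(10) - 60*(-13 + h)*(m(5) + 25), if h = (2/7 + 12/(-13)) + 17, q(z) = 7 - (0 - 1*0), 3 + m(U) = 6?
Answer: -73349/13 ≈ -5642.2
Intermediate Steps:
m(U) = 3 (m(U) = -3 + 6 = 3)
q(z) = 7 (q(z) = 7 - (0 + 0) = 7 - 1*0 = 7 + 0 = 7)
h = 1489/91 (h = (2*(1/7) + 12*(-1/13)) + 17 = (2/7 - 12/13) + 17 = -58/91 + 17 = 1489/91 ≈ 16.363)
q(10) - 60*(-13 + h)*(m(5) + 25) = 7 - 60*(-13 + 1489/91)*(3 + 25) = 7 - 18360*28/91 = 7 - 60*1224/13 = 7 - 73440/13 = -73349/13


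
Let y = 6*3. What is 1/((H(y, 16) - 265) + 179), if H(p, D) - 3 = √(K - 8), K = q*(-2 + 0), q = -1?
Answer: -83/6895 - I*√6/6895 ≈ -0.012038 - 0.00035526*I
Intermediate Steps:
y = 18
K = 2 (K = -(-2 + 0) = -1*(-2) = 2)
H(p, D) = 3 + I*√6 (H(p, D) = 3 + √(2 - 8) = 3 + √(-6) = 3 + I*√6)
1/((H(y, 16) - 265) + 179) = 1/(((3 + I*√6) - 265) + 179) = 1/((-262 + I*√6) + 179) = 1/(-83 + I*√6)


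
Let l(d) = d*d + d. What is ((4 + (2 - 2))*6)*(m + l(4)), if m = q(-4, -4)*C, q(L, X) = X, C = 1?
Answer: 384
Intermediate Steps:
l(d) = d + d² (l(d) = d² + d = d + d²)
m = -4 (m = -4*1 = -4)
((4 + (2 - 2))*6)*(m + l(4)) = ((4 + (2 - 2))*6)*(-4 + 4*(1 + 4)) = ((4 + 0)*6)*(-4 + 4*5) = (4*6)*(-4 + 20) = 24*16 = 384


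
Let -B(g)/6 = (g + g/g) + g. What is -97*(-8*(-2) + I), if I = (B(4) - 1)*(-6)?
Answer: -33562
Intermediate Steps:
B(g) = -6 - 12*g (B(g) = -6*((g + g/g) + g) = -6*((g + 1) + g) = -6*((1 + g) + g) = -6*(1 + 2*g) = -6 - 12*g)
I = 330 (I = ((-6 - 12*4) - 1)*(-6) = ((-6 - 48) - 1)*(-6) = (-54 - 1)*(-6) = -55*(-6) = 330)
-97*(-8*(-2) + I) = -97*(-8*(-2) + 330) = -97*(16 + 330) = -97*346 = -33562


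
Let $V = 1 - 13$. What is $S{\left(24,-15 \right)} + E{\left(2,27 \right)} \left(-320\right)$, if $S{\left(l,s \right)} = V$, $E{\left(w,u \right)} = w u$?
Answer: $-17292$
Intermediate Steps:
$E{\left(w,u \right)} = u w$
$V = -12$
$S{\left(l,s \right)} = -12$
$S{\left(24,-15 \right)} + E{\left(2,27 \right)} \left(-320\right) = -12 + 27 \cdot 2 \left(-320\right) = -12 + 54 \left(-320\right) = -12 - 17280 = -17292$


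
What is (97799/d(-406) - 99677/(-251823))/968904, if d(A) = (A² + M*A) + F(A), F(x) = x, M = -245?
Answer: 3917907529/4953043933437600 ≈ 7.9101e-7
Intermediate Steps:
d(A) = A² - 244*A (d(A) = (A² - 245*A) + A = A² - 244*A)
(97799/d(-406) - 99677/(-251823))/968904 = (97799/((-406*(-244 - 406))) - 99677/(-251823))/968904 = (97799/((-406*(-650))) - 99677*(-1/251823))*(1/968904) = (97799/263900 + 99677/251823)*(1/968904) = (97799*(1/263900) + 99677/251823)*(1/968904) = (7523/20300 + 99677/251823)*(1/968904) = (3917907529/5112006900)*(1/968904) = 3917907529/4953043933437600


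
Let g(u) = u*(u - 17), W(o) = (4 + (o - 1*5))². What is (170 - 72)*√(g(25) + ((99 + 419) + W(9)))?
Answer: 98*√782 ≈ 2740.5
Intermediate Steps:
W(o) = (-1 + o)² (W(o) = (4 + (o - 5))² = (4 + (-5 + o))² = (-1 + o)²)
g(u) = u*(-17 + u)
(170 - 72)*√(g(25) + ((99 + 419) + W(9))) = (170 - 72)*√(25*(-17 + 25) + ((99 + 419) + (-1 + 9)²)) = 98*√(25*8 + (518 + 8²)) = 98*√(200 + (518 + 64)) = 98*√(200 + 582) = 98*√782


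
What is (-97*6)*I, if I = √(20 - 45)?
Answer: -2910*I ≈ -2910.0*I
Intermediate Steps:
I = 5*I (I = √(-25) = 5*I ≈ 5.0*I)
(-97*6)*I = (-97*6)*(5*I) = -2910*I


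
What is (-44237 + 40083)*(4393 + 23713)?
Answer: -116752324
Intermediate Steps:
(-44237 + 40083)*(4393 + 23713) = -4154*28106 = -116752324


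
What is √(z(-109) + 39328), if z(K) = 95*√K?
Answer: √(39328 + 95*I*√109) ≈ 198.33 + 2.5*I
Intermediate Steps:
√(z(-109) + 39328) = √(95*√(-109) + 39328) = √(95*(I*√109) + 39328) = √(95*I*√109 + 39328) = √(39328 + 95*I*√109)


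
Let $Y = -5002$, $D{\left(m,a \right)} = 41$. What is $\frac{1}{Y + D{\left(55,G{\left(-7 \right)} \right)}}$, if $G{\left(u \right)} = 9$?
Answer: $- \frac{1}{4961} \approx -0.00020157$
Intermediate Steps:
$\frac{1}{Y + D{\left(55,G{\left(-7 \right)} \right)}} = \frac{1}{-5002 + 41} = \frac{1}{-4961} = - \frac{1}{4961}$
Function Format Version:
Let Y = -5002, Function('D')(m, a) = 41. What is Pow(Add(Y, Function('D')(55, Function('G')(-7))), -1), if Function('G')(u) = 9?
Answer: Rational(-1, 4961) ≈ -0.00020157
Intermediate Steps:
Pow(Add(Y, Function('D')(55, Function('G')(-7))), -1) = Pow(Add(-5002, 41), -1) = Pow(-4961, -1) = Rational(-1, 4961)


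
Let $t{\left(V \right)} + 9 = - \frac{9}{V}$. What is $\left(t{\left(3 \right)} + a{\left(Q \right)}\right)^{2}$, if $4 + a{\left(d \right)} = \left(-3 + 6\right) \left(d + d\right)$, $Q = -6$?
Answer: $2704$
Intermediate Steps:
$a{\left(d \right)} = -4 + 6 d$ ($a{\left(d \right)} = -4 + \left(-3 + 6\right) \left(d + d\right) = -4 + 3 \cdot 2 d = -4 + 6 d$)
$t{\left(V \right)} = -9 - \frac{9}{V}$
$\left(t{\left(3 \right)} + a{\left(Q \right)}\right)^{2} = \left(\left(-9 - \frac{9}{3}\right) + \left(-4 + 6 \left(-6\right)\right)\right)^{2} = \left(\left(-9 - 3\right) - 40\right)^{2} = \left(-12 - 40\right)^{2} = \left(-52\right)^{2} = 2704$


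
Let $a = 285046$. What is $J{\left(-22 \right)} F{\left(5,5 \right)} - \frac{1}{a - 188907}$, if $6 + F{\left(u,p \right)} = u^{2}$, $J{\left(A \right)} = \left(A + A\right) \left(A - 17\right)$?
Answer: $\frac{3134515955}{96139} \approx 32604.0$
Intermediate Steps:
$J{\left(A \right)} = 2 A \left(-17 + A\right)$
$F{\left(u,p \right)} = -6 + u^{2}$
$J{\left(-22 \right)} F{\left(5,5 \right)} - \frac{1}{a - 188907} = 2 \left(-22\right) \left(-17 - 22\right) \left(-6 + 5^{2}\right) - \frac{1}{285046 - 188907} = 2 \left(-22\right) \left(-39\right) \left(-6 + 25\right) - \frac{1}{96139} = 1716 \cdot 19 - \frac{1}{96139} = 32604 - \frac{1}{96139} = \frac{3134515955}{96139}$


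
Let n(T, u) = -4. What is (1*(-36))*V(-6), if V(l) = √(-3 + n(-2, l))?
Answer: -36*I*√7 ≈ -95.247*I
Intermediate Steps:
V(l) = I*√7 (V(l) = √(-3 - 4) = √(-7) = I*√7)
(1*(-36))*V(-6) = (1*(-36))*(I*√7) = -36*I*√7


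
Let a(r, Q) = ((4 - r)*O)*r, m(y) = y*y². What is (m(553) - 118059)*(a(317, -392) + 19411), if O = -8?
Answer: 137422630516922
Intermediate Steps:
m(y) = y³
a(r, Q) = r*(-32 + 8*r) (a(r, Q) = ((4 - r)*(-8))*r = (-32 + 8*r)*r = r*(-32 + 8*r))
(m(553) - 118059)*(a(317, -392) + 19411) = (553³ - 118059)*(8*317*(-4 + 317) + 19411) = (169112377 - 118059)*(8*317*313 + 19411) = 168994318*(793768 + 19411) = 168994318*813179 = 137422630516922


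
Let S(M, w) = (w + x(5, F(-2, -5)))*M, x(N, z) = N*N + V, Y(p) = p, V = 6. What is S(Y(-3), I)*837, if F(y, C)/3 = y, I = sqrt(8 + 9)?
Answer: -77841 - 2511*sqrt(17) ≈ -88194.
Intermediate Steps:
I = sqrt(17) ≈ 4.1231
F(y, C) = 3*y
x(N, z) = 6 + N**2 (x(N, z) = N*N + 6 = N**2 + 6 = 6 + N**2)
S(M, w) = M*(31 + w) (S(M, w) = (w + (6 + 5**2))*M = (w + (6 + 25))*M = (w + 31)*M = (31 + w)*M = M*(31 + w))
S(Y(-3), I)*837 = -3*(31 + sqrt(17))*837 = (-93 - 3*sqrt(17))*837 = -77841 - 2511*sqrt(17)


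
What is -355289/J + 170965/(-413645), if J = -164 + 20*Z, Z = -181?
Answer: 2660301579/28458776 ≈ 93.479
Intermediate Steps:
J = -3784 (J = -164 + 20*(-181) = -164 - 3620 = -3784)
-355289/J + 170965/(-413645) = -355289/(-3784) + 170965/(-413645) = -355289*(-1/3784) + 170965*(-1/413645) = 32299/344 - 34193/82729 = 2660301579/28458776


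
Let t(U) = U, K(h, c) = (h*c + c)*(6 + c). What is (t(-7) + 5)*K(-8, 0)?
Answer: 0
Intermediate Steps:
K(h, c) = (6 + c)*(c + c*h) (K(h, c) = (c*h + c)*(6 + c) = (c + c*h)*(6 + c) = (6 + c)*(c + c*h))
(t(-7) + 5)*K(-8, 0) = (-7 + 5)*(0*(6 + 0 + 6*(-8) + 0*(-8))) = -0*(6 + 0 - 48 + 0) = -0*(-42) = -2*0 = 0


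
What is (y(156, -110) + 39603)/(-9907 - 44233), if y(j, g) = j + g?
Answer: -39649/54140 ≈ -0.73234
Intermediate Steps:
y(j, g) = g + j
(y(156, -110) + 39603)/(-9907 - 44233) = ((-110 + 156) + 39603)/(-9907 - 44233) = (46 + 39603)/(-54140) = 39649*(-1/54140) = -39649/54140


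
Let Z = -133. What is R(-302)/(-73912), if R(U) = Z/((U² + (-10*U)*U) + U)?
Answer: -133/60691951856 ≈ -2.1914e-9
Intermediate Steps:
R(U) = -133/(U - 9*U²) (R(U) = -133/((U² + (-10*U)*U) + U) = -133/((U² - 10*U²) + U) = -133/(-9*U² + U) = -133/(U - 9*U²))
R(-302)/(-73912) = (133/(-302*(-1 + 9*(-302))))/(-73912) = (133*(-1/302)/(-1 - 2718))*(-1/73912) = (133*(-1/302)/(-2719))*(-1/73912) = (133*(-1/302)*(-1/2719))*(-1/73912) = (133/821138)*(-1/73912) = -133/60691951856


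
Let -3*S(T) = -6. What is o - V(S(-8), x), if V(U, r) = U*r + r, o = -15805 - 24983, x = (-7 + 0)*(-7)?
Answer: -40935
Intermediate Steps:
x = 49 (x = -7*(-7) = 49)
S(T) = 2 (S(T) = -⅓*(-6) = 2)
o = -40788
V(U, r) = r + U*r
o - V(S(-8), x) = -40788 - 49*(1 + 2) = -40788 - 49*3 = -40788 - 1*147 = -40788 - 147 = -40935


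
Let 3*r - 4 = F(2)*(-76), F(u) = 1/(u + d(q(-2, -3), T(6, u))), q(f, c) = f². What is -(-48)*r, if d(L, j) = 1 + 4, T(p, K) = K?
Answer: -768/7 ≈ -109.71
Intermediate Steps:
d(L, j) = 5
F(u) = 1/(5 + u) (F(u) = 1/(u + 5) = 1/(5 + u))
r = -16/7 (r = 4/3 + (-76/(5 + 2))/3 = 4/3 + (-76/7)/3 = 4/3 + ((⅐)*(-76))/3 = 4/3 + (⅓)*(-76/7) = 4/3 - 76/21 = -16/7 ≈ -2.2857)
-(-48)*r = -(-48)*(-16)/7 = -1*768/7 = -768/7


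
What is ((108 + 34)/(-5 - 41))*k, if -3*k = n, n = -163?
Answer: -11573/69 ≈ -167.72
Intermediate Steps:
k = 163/3 (k = -⅓*(-163) = 163/3 ≈ 54.333)
((108 + 34)/(-5 - 41))*k = ((108 + 34)/(-5 - 41))*(163/3) = (142/(-46))*(163/3) = (142*(-1/46))*(163/3) = -71/23*163/3 = -11573/69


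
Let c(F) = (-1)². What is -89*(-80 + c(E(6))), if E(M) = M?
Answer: 7031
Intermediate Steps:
c(F) = 1
-89*(-80 + c(E(6))) = -89*(-80 + 1) = -89*(-79) = 7031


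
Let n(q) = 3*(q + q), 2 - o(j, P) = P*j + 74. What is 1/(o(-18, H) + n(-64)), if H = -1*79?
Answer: -1/1878 ≈ -0.00053248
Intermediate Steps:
H = -79
o(j, P) = -72 - P*j (o(j, P) = 2 - (P*j + 74) = 2 - (74 + P*j) = 2 + (-74 - P*j) = -72 - P*j)
n(q) = 6*q (n(q) = 3*(2*q) = 6*q)
1/(o(-18, H) + n(-64)) = 1/((-72 - 1*(-79)*(-18)) + 6*(-64)) = 1/((-72 - 1422) - 384) = 1/(-1494 - 384) = 1/(-1878) = -1/1878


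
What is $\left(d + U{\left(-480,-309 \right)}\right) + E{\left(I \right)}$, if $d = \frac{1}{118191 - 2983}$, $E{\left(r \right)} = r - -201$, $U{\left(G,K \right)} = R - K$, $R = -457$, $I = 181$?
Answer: $\frac{26958673}{115208} \approx 234.0$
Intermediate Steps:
$U{\left(G,K \right)} = -457 - K$
$E{\left(r \right)} = 201 + r$ ($E{\left(r \right)} = r + 201 = 201 + r$)
$d = \frac{1}{115208} \approx 8.68 \cdot 10^{-6}$
$\left(d + U{\left(-480,-309 \right)}\right) + E{\left(I \right)} = \left(\frac{1}{115208} - 148\right) + \left(201 + 181\right) = \left(\frac{1}{115208} + \left(-457 + 309\right)\right) + 382 = \left(\frac{1}{115208} - 148\right) + 382 = - \frac{17050783}{115208} + 382 = \frac{26958673}{115208}$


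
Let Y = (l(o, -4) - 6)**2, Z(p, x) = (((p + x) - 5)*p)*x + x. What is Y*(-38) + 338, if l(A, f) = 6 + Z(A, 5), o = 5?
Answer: -641862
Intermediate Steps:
Z(p, x) = x + p*x*(-5 + p + x) (Z(p, x) = ((-5 + p + x)*p)*x + x = (p*(-5 + p + x))*x + x = p*x*(-5 + p + x) + x = x + p*x*(-5 + p + x))
l(A, f) = 11 + 5*A**2 (l(A, f) = 6 + 5*(1 + A**2 - 5*A + A*5) = 6 + 5*(1 + A**2 - 5*A + 5*A) = 6 + 5*(1 + A**2) = 6 + (5 + 5*A**2) = 11 + 5*A**2)
Y = 16900 (Y = ((11 + 5*5**2) - 6)**2 = ((11 + 5*25) - 6)**2 = ((11 + 125) - 6)**2 = (136 - 6)**2 = 130**2 = 16900)
Y*(-38) + 338 = 16900*(-38) + 338 = -642200 + 338 = -641862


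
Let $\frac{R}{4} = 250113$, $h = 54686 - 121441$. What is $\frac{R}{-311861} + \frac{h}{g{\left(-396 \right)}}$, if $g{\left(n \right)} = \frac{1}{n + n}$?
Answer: $\frac{16488077595108}{311861} \approx 5.287 \cdot 10^{7}$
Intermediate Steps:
$h = -66755$
$g{\left(n \right)} = \frac{1}{2 n}$
$R = 1000452$ ($R = 4 \cdot 250113 = 1000452$)
$\frac{R}{-311861} + \frac{h}{g{\left(-396 \right)}} = \frac{1000452}{-311861} - \frac{66755}{\frac{1}{2} \frac{1}{-396}} = 1000452 \left(- \frac{1}{311861}\right) - \frac{66755}{\frac{1}{2} \left(- \frac{1}{396}\right)} = - \frac{1000452}{311861} - \frac{66755}{- \frac{1}{792}} = - \frac{1000452}{311861} - -52869960 = - \frac{1000452}{311861} + 52869960 = \frac{16488077595108}{311861}$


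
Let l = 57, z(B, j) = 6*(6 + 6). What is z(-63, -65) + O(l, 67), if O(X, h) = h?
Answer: 139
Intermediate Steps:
z(B, j) = 72 (z(B, j) = 6*12 = 72)
z(-63, -65) + O(l, 67) = 72 + 67 = 139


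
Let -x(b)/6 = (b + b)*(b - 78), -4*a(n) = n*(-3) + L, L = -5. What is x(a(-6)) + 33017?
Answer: 119393/4 ≈ 29848.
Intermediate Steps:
a(n) = 5/4 + 3*n/4 (a(n) = -(n*(-3) - 5)/4 = -(-3*n - 5)/4 = -(-5 - 3*n)/4 = 5/4 + 3*n/4)
x(b) = -12*b*(-78 + b) (x(b) = -6*(b + b)*(b - 78) = -6*2*b*(-78 + b) = -12*b*(-78 + b))
x(a(-6)) + 33017 = 12*(5/4 + (¾)*(-6))*(78 - (5/4 + (¾)*(-6))) + 33017 = 12*(5/4 - 9/2)*(78 - (5/4 - 9/2)) + 33017 = 12*(-13/4)*(78 - 1*(-13/4)) + 33017 = 12*(-13/4)*(78 + 13/4) + 33017 = 12*(-13/4)*(325/4) + 33017 = -12675/4 + 33017 = 119393/4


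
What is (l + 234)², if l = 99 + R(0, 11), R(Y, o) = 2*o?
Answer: 126025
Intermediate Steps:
l = 121 (l = 99 + 2*11 = 99 + 22 = 121)
(l + 234)² = (121 + 234)² = 355² = 126025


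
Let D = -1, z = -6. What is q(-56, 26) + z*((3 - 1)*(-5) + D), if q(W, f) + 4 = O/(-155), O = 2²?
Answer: 9606/155 ≈ 61.974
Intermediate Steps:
O = 4
q(W, f) = -624/155 (q(W, f) = -4 + 4/(-155) = -4 + 4*(-1/155) = -4 - 4/155 = -624/155)
q(-56, 26) + z*((3 - 1)*(-5) + D) = -624/155 - 6*((3 - 1)*(-5) - 1) = -624/155 - 6*(2*(-5) - 1) = -624/155 - 6*(-10 - 1) = -624/155 - 6*(-11) = -624/155 + 66 = 9606/155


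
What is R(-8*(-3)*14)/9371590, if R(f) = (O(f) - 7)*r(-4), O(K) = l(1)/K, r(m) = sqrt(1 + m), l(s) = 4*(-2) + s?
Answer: -337*I*sqrt(3)/449836320 ≈ -1.2976e-6*I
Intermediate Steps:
l(s) = -8 + s
O(K) = -7/K (O(K) = (-8 + 1)/K = -7/K)
R(f) = I*sqrt(3)*(-7 - 7/f) (R(f) = (-7/f - 7)*sqrt(1 - 4) = (-7 - 7/f)*sqrt(-3) = (-7 - 7/f)*(I*sqrt(3)) = I*sqrt(3)*(-7 - 7/f))
R(-8*(-3)*14)/9371590 = (7*I*sqrt(3)*(-1 - (-8*(-3))*14)/((-8*(-3)*14)))/9371590 = (7*I*sqrt(3)*(-1 - 24*14)/((24*14)))*(1/9371590) = (7*I*sqrt(3)*(-1 - 1*336)/336)*(1/9371590) = (7*I*sqrt(3)*(1/336)*(-1 - 336))*(1/9371590) = (7*I*sqrt(3)*(1/336)*(-337))*(1/9371590) = -337*I*sqrt(3)/48*(1/9371590) = -337*I*sqrt(3)/449836320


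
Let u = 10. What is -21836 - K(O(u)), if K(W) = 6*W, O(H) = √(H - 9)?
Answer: -21842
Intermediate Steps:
O(H) = √(-9 + H)
-21836 - K(O(u)) = -21836 - 6*√(-9 + 10) = -21836 - 6*√1 = -21836 - 6 = -21842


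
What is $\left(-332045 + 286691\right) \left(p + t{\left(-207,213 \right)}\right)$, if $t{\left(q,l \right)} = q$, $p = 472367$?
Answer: $-21414344640$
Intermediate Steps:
$\left(-332045 + 286691\right) \left(p + t{\left(-207,213 \right)}\right) = \left(-332045 + 286691\right) \left(472367 - 207\right) = \left(-45354\right) 472160 = -21414344640$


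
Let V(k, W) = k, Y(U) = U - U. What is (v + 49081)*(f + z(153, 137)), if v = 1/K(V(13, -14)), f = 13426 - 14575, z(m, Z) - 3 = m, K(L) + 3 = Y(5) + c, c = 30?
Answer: -438637228/9 ≈ -4.8737e+7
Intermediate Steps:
Y(U) = 0
K(L) = 27 (K(L) = -3 + (0 + 30) = -3 + 30 = 27)
z(m, Z) = 3 + m
f = -1149
v = 1/27 ≈ 0.037037
(v + 49081)*(f + z(153, 137)) = (1/27 + 49081)*(-1149 + (3 + 153)) = 1325188*(-1149 + 156)/27 = (1325188/27)*(-993) = -438637228/9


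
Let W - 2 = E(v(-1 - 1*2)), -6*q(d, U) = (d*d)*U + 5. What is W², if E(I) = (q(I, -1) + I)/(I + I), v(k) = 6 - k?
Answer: 29929/2916 ≈ 10.264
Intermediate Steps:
q(d, U) = -⅚ - U*d²/6 (q(d, U) = -((d*d)*U + 5)/6 = -(d²*U + 5)/6 = -(U*d² + 5)/6 = -(5 + U*d²)/6 = -⅚ - U*d²/6)
E(I) = (-⅚ + I + I²/6)/(2*I) (E(I) = ((-⅚ - ⅙*(-1)*I²) + I)/(I + I) = ((-⅚ + I²/6) + I)/((2*I)) = (-⅚ + I + I²/6)*(1/(2*I)) = (-⅚ + I + I²/6)/(2*I))
W = 173/54 (W = 2 + (-5 + (6 - (-1 - 1*2))² + 6*(6 - (-1 - 1*2)))/(12*(6 - (-1 - 1*2))) = 2 + (-5 + (6 - (-1 - 2))² + 6*(6 - (-1 - 2)))/(12*(6 - (-1 - 2))) = 2 + (-5 + (6 - 1*(-3))² + 6*(6 - 1*(-3)))/(12*(6 - 1*(-3))) = 2 + (-5 + (6 + 3)² + 6*(6 + 3))/(12*(6 + 3)) = 2 + (1/12)*(-5 + 9² + 6*9)/9 = 2 + (1/12)*(⅑)*(-5 + 81 + 54) = 2 + (1/12)*(⅑)*130 = 2 + 65/54 = 173/54 ≈ 3.2037)
W² = (173/54)² = 29929/2916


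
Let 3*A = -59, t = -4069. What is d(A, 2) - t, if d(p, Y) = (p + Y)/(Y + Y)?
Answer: 48775/12 ≈ 4064.6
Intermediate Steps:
A = -59/3 (A = (⅓)*(-59) = -59/3 ≈ -19.667)
d(p, Y) = (Y + p)/(2*Y) (d(p, Y) = (Y + p)/((2*Y)) = (Y + p)*(1/(2*Y)) = (Y + p)/(2*Y))
d(A, 2) - t = (½)*(2 - 59/3)/2 - 1*(-4069) = (½)*(½)*(-53/3) + 4069 = -53/12 + 4069 = 48775/12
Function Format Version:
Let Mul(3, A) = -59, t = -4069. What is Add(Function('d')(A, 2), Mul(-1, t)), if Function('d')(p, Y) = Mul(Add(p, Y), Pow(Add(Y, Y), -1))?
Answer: Rational(48775, 12) ≈ 4064.6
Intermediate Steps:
A = Rational(-59, 3) (A = Mul(Rational(1, 3), -59) = Rational(-59, 3) ≈ -19.667)
Function('d')(p, Y) = Mul(Rational(1, 2), Pow(Y, -1), Add(Y, p)) (Function('d')(p, Y) = Mul(Add(Y, p), Pow(Mul(2, Y), -1)) = Mul(Add(Y, p), Mul(Rational(1, 2), Pow(Y, -1))) = Mul(Rational(1, 2), Pow(Y, -1), Add(Y, p)))
Add(Function('d')(A, 2), Mul(-1, t)) = Add(Mul(Rational(1, 2), Pow(2, -1), Add(2, Rational(-59, 3))), Mul(-1, -4069)) = Add(Mul(Rational(1, 2), Rational(1, 2), Rational(-53, 3)), 4069) = Add(Rational(-53, 12), 4069) = Rational(48775, 12)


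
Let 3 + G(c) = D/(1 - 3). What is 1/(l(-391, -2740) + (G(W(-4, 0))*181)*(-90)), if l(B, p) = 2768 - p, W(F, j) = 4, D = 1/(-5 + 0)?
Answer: 1/52749 ≈ 1.8958e-5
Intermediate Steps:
D = -⅕ (D = 1/(-5) = -⅕ ≈ -0.20000)
G(c) = -29/10 (G(c) = -3 - ⅕/(1 - 3) = -3 - ⅕/(-2) = -3 - ½*(-⅕) = -3 + ⅒ = -29/10)
1/(l(-391, -2740) + (G(W(-4, 0))*181)*(-90)) = 1/((2768 - 1*(-2740)) - 29/10*181*(-90)) = 1/((2768 + 2740) - 5249/10*(-90)) = 1/(5508 + 47241) = 1/52749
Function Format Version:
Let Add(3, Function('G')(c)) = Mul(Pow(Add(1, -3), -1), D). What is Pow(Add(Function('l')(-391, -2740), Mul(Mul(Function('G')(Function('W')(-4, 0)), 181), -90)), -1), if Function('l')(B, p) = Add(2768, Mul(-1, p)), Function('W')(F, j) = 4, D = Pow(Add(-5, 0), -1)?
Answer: Rational(1, 52749) ≈ 1.8958e-5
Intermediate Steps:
D = Rational(-1, 5) (D = Pow(-5, -1) = Rational(-1, 5) ≈ -0.20000)
Function('G')(c) = Rational(-29, 10) (Function('G')(c) = Add(-3, Mul(Pow(Add(1, -3), -1), Rational(-1, 5))) = Add(-3, Mul(Pow(-2, -1), Rational(-1, 5))) = Add(-3, Mul(Rational(-1, 2), Rational(-1, 5))) = Add(-3, Rational(1, 10)) = Rational(-29, 10))
Pow(Add(Function('l')(-391, -2740), Mul(Mul(Function('G')(Function('W')(-4, 0)), 181), -90)), -1) = Pow(Add(Add(2768, Mul(-1, -2740)), Mul(Mul(Rational(-29, 10), 181), -90)), -1) = Pow(Add(Add(2768, 2740), Mul(Rational(-5249, 10), -90)), -1) = Pow(Add(5508, 47241), -1) = Pow(52749, -1) = Rational(1, 52749)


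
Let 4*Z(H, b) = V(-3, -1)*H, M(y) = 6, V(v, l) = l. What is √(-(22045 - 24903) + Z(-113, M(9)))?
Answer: √11545/2 ≈ 53.724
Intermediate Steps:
Z(H, b) = -H/4 (Z(H, b) = (-H)/4 = -H/4)
√(-(22045 - 24903) + Z(-113, M(9))) = √(-(22045 - 24903) - ¼*(-113)) = √(-1*(-2858) + 113/4) = √(2858 + 113/4) = √(11545/4) = √11545/2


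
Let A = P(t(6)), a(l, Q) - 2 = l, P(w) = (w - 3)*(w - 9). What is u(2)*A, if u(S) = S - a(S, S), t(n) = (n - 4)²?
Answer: 10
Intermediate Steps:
t(n) = (-4 + n)²
P(w) = (-9 + w)*(-3 + w) (P(w) = (-3 + w)*(-9 + w) = (-9 + w)*(-3 + w))
a(l, Q) = 2 + l
A = -5 (A = 27 + ((-4 + 6)²)² - 12*(-4 + 6)² = 27 + (2²)² - 12*2² = 27 + 4² - 12*4 = 27 + 16 - 48 = -5)
u(S) = -2 (u(S) = S - (2 + S) = S + (-2 - S) = -2)
u(2)*A = -2*(-5) = 10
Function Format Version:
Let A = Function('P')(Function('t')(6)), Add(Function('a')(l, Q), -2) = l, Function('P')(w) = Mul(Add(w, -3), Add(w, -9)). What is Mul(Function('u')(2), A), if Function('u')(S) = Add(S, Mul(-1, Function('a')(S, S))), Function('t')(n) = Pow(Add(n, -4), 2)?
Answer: 10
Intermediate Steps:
Function('t')(n) = Pow(Add(-4, n), 2)
Function('P')(w) = Mul(Add(-9, w), Add(-3, w)) (Function('P')(w) = Mul(Add(-3, w), Add(-9, w)) = Mul(Add(-9, w), Add(-3, w)))
Function('a')(l, Q) = Add(2, l)
A = -5 (A = Add(27, Pow(Pow(Add(-4, 6), 2), 2), Mul(-12, Pow(Add(-4, 6), 2))) = Add(27, Pow(Pow(2, 2), 2), Mul(-12, Pow(2, 2))) = Add(27, Pow(4, 2), Mul(-12, 4)) = Add(27, 16, -48) = -5)
Function('u')(S) = -2 (Function('u')(S) = Add(S, Mul(-1, Add(2, S))) = Add(S, Add(-2, Mul(-1, S))) = -2)
Mul(Function('u')(2), A) = Mul(-2, -5) = 10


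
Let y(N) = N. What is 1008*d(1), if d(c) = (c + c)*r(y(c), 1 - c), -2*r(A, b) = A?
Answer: -1008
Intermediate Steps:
r(A, b) = -A/2
d(c) = -c**2 (d(c) = (c + c)*(-c/2) = (2*c)*(-c/2) = -c**2)
1008*d(1) = 1008*(-1*1**2) = 1008*(-1*1) = 1008*(-1) = -1008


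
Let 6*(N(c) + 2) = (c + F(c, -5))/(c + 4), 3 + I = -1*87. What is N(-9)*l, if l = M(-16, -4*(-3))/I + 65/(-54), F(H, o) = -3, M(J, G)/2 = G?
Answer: 1588/675 ≈ 2.3526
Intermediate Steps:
I = -90 (I = -3 - 1*87 = -3 - 87 = -90)
M(J, G) = 2*G
N(c) = -2 + (-3 + c)/(6*(4 + c)) (N(c) = -2 + ((c - 3)/(c + 4))/6 = -2 + ((-3 + c)/(4 + c))/6 = -2 + (-3 + c)/(6*(4 + c)))
l = -397/270 (l = (2*(-4*(-3)))/(-90) + 65/(-54) = (2*12)*(-1/90) + 65*(-1/54) = 24*(-1/90) - 65/54 = -4/15 - 65/54 = -397/270 ≈ -1.4704)
N(-9)*l = ((-51 - 11*(-9))/(6*(4 - 9)))*(-397/270) = ((⅙)*(-51 + 99)/(-5))*(-397/270) = ((⅙)*(-⅕)*48)*(-397/270) = -8/5*(-397/270) = 1588/675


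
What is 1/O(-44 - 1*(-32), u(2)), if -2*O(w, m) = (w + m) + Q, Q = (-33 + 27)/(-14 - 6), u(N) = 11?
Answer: 20/7 ≈ 2.8571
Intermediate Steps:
Q = 3/10 (Q = -6/(-20) = -6*(-1/20) = 3/10 ≈ 0.30000)
O(w, m) = -3/20 - m/2 - w/2 (O(w, m) = -((w + m) + 3/10)/2 = -((m + w) + 3/10)/2 = -(3/10 + m + w)/2 = -3/20 - m/2 - w/2)
1/O(-44 - 1*(-32), u(2)) = 1/(-3/20 - ½*11 - (-44 - 1*(-32))/2) = 1/(-3/20 - 11/2 - (-44 + 32)/2) = 1/(-3/20 - 11/2 - ½*(-12)) = 1/(-3/20 - 11/2 + 6) = 1/(7/20) = 20/7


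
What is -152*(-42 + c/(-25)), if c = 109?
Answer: 176168/25 ≈ 7046.7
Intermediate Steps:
-152*(-42 + c/(-25)) = -152*(-42 + 109/(-25)) = -152*(-42 + 109*(-1/25)) = -152*(-42 - 109/25) = -152*(-1159/25) = 176168/25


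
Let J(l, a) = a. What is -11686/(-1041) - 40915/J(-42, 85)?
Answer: -8319841/17697 ≈ -470.13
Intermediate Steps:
-11686/(-1041) - 40915/J(-42, 85) = -11686/(-1041) - 40915/85 = -11686*(-1/1041) - 40915*1/85 = 11686/1041 - 8183/17 = -8319841/17697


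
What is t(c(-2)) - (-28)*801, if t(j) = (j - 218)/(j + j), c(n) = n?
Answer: 22483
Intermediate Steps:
t(j) = (-218 + j)/(2*j) (t(j) = (-218 + j)/((2*j)) = (-218 + j)*(1/(2*j)) = (-218 + j)/(2*j))
t(c(-2)) - (-28)*801 = (½)*(-218 - 2)/(-2) - (-28)*801 = (½)*(-½)*(-220) - 1*(-22428) = 55 + 22428 = 22483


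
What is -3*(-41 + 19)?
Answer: 66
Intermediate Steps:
-3*(-41 + 19) = -3*(-22) = 66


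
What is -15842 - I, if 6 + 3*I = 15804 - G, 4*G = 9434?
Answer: -121931/6 ≈ -20322.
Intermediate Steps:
G = 4717/2 (G = (1/4)*9434 = 4717/2 ≈ 2358.5)
I = 26879/6 (I = -2 + (15804 - 1*4717/2)/3 = -2 + (15804 - 4717/2)/3 = -2 + (1/3)*(26891/2) = -2 + 26891/6 = 26879/6 ≈ 4479.8)
-15842 - I = -15842 - 1*26879/6 = -15842 - 26879/6 = -121931/6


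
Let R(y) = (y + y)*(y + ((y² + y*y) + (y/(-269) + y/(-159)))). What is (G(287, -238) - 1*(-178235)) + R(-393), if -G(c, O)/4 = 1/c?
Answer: -991473248015109/4091759 ≈ -2.4231e+8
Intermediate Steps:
G(c, O) = -4/c
R(y) = 2*y*(2*y² + 42343*y/42771) (R(y) = (2*y)*(y + ((y² + y²) + (y*(-1/269) + y*(-1/159)))) = (2*y)*(y + (2*y² + (-y/269 - y/159))) = (2*y)*(y + (2*y² - 428*y/42771)) = (2*y)*(2*y² + 42343*y/42771) = 2*y*(2*y² + 42343*y/42771))
(G(287, -238) - 1*(-178235)) + R(-393) = (-4/287 - 1*(-178235)) + (-393)²*(84686/42771 + 4*(-393)) = (-4*1/287 + 178235) + 154449*(84686/42771 - 1572) = (-4/287 + 178235) + 154449*(-67151326/42771) = 51153441/287 - 3457151716458/14257 = -991473248015109/4091759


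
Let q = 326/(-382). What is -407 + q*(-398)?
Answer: -12863/191 ≈ -67.346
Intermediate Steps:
q = -163/191 (q = 326*(-1/382) = -163/191 ≈ -0.85340)
-407 + q*(-398) = -407 - 163/191*(-398) = -407 + 64874/191 = -12863/191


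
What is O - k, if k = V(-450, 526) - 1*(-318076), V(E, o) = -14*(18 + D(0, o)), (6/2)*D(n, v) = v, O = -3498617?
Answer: -11441959/3 ≈ -3.8140e+6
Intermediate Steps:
D(n, v) = v/3
V(E, o) = -252 - 14*o/3 (V(E, o) = -14*(18 + o/3) = -252 - 14*o/3)
k = 946108/3 (k = (-252 - 14/3*526) - 1*(-318076) = (-252 - 7364/3) + 318076 = -8120/3 + 318076 = 946108/3 ≈ 3.1537e+5)
O - k = -3498617 - 1*946108/3 = -3498617 - 946108/3 = -11441959/3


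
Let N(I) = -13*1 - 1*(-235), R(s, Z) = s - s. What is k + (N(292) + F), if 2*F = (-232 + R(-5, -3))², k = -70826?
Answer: -43692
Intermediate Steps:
R(s, Z) = 0
N(I) = 222 (N(I) = -13 + 235 = 222)
F = 26912 (F = (-232 + 0)²/2 = (½)*(-232)² = (½)*53824 = 26912)
k + (N(292) + F) = -70826 + (222 + 26912) = -70826 + 27134 = -43692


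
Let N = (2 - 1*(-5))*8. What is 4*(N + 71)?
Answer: 508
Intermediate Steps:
N = 56 (N = (2 + 5)*8 = 7*8 = 56)
4*(N + 71) = 4*(56 + 71) = 4*127 = 508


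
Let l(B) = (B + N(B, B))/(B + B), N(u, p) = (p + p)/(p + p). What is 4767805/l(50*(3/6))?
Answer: 119195125/13 ≈ 9.1688e+6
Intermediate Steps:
N(u, p) = 1 (N(u, p) = (2*p)/((2*p)) = (2*p)*(1/(2*p)) = 1)
l(B) = (1 + B)/(2*B) (l(B) = (B + 1)/(B + B) = (1 + B)/((2*B)) = (1 + B)*(1/(2*B)) = (1 + B)/(2*B))
4767805/l(50*(3/6)) = 4767805/(((1 + 50*(3/6))/(2*((50*(3/6)))))) = 4767805/(((1 + 50*(3*(⅙)))/(2*((50*(3*(⅙))))))) = 4767805/(((1 + 50*(½))/(2*((50*(½)))))) = 4767805/(((½)*(1 + 25)/25)) = 4767805/(((½)*(1/25)*26)) = 4767805/(13/25) = 4767805*(25/13) = 119195125/13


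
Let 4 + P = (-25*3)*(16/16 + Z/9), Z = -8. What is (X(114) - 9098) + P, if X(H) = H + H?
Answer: -26647/3 ≈ -8882.3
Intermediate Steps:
P = -37/3 (P = -4 + (-25*3)*(16/16 - 8/9) = -4 - 75*(16*(1/16) - 8*1/9) = -4 - 75*(1 - 8/9) = -4 - 75*1/9 = -4 - 25/3 = -37/3 ≈ -12.333)
X(H) = 2*H
(X(114) - 9098) + P = (2*114 - 9098) - 37/3 = (228 - 9098) - 37/3 = -8870 - 37/3 = -26647/3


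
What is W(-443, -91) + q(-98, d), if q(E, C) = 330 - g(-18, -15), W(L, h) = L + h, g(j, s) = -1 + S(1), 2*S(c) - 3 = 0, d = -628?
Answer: -409/2 ≈ -204.50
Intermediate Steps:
S(c) = 3/2 (S(c) = 3/2 + (1/2)*0 = 3/2 + 0 = 3/2)
g(j, s) = 1/2 (g(j, s) = -1 + 3/2 = 1/2)
q(E, C) = 659/2 (q(E, C) = 330 - 1*1/2 = 330 - 1/2 = 659/2)
W(-443, -91) + q(-98, d) = (-443 - 91) + 659/2 = -534 + 659/2 = -409/2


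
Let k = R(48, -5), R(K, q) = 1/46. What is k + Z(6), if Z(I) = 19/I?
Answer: 220/69 ≈ 3.1884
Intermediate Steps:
R(K, q) = 1/46
k = 1/46 ≈ 0.021739
k + Z(6) = 1/46 + 19/6 = 220/69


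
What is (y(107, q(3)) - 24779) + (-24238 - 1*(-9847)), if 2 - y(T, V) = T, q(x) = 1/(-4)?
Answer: -39275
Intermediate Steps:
q(x) = -1/4
y(T, V) = 2 - T
(y(107, q(3)) - 24779) + (-24238 - 1*(-9847)) = ((2 - 1*107) - 24779) + (-24238 - 1*(-9847)) = ((2 - 107) - 24779) + (-24238 + 9847) = (-105 - 24779) - 14391 = -24884 - 14391 = -39275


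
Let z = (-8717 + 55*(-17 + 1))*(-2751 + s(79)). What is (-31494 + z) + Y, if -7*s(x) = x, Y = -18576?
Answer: 26459586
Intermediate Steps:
s(x) = -x/7
z = 26509656 (z = (-8717 + 55*(-17 + 1))*(-2751 - ⅐*79) = (-8717 + 55*(-16))*(-2751 - 79/7) = (-8717 - 880)*(-19336/7) = -9597*(-19336/7) = 26509656)
(-31494 + z) + Y = (-31494 + 26509656) - 18576 = 26478162 - 18576 = 26459586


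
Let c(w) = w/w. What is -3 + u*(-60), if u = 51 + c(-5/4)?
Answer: -3123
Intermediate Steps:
c(w) = 1
u = 52 (u = 51 + 1 = 52)
-3 + u*(-60) = -3 + 52*(-60) = -3 - 3120 = -3123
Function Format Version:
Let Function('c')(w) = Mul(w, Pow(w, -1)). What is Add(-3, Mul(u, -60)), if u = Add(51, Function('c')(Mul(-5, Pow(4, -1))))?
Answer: -3123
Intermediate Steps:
Function('c')(w) = 1
u = 52 (u = Add(51, 1) = 52)
Add(-3, Mul(u, -60)) = Add(-3, Mul(52, -60)) = Add(-3, -3120) = -3123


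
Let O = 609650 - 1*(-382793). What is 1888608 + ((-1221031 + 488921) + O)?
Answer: 2148941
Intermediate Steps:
O = 992443 (O = 609650 + 382793 = 992443)
1888608 + ((-1221031 + 488921) + O) = 1888608 + ((-1221031 + 488921) + 992443) = 1888608 + (-732110 + 992443) = 1888608 + 260333 = 2148941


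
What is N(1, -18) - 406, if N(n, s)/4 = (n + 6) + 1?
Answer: -374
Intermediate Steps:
N(n, s) = 28 + 4*n (N(n, s) = 4*((n + 6) + 1) = 4*((6 + n) + 1) = 4*(7 + n) = 28 + 4*n)
N(1, -18) - 406 = (28 + 4*1) - 406 = (28 + 4) - 406 = 32 - 406 = -374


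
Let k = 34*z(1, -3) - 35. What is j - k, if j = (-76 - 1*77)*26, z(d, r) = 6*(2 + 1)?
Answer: -4555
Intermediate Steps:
z(d, r) = 18 (z(d, r) = 6*3 = 18)
k = 577 (k = 34*18 - 35 = 612 - 35 = 577)
j = -3978 (j = (-76 - 77)*26 = -153*26 = -3978)
j - k = -3978 - 1*577 = -3978 - 577 = -4555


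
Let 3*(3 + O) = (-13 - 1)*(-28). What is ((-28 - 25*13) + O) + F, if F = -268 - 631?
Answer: -3373/3 ≈ -1124.3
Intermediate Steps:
O = 383/3 (O = -3 + ((-13 - 1)*(-28))/3 = -3 + (-14*(-28))/3 = -3 + (⅓)*392 = -3 + 392/3 = 383/3 ≈ 127.67)
F = -899
((-28 - 25*13) + O) + F = ((-28 - 25*13) + 383/3) - 899 = ((-28 - 325) + 383/3) - 899 = (-353 + 383/3) - 899 = -676/3 - 899 = -3373/3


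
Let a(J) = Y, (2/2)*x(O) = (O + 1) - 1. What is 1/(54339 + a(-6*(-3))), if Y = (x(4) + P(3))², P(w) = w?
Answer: 1/54388 ≈ 1.8386e-5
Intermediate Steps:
x(O) = O (x(O) = (O + 1) - 1 = (1 + O) - 1 = O)
Y = 49 (Y = (4 + 3)² = 7² = 49)
a(J) = 49
1/(54339 + a(-6*(-3))) = 1/(54339 + 49) = 1/54388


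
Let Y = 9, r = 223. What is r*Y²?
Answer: 18063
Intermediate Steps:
r*Y² = 223*9² = 223*81 = 18063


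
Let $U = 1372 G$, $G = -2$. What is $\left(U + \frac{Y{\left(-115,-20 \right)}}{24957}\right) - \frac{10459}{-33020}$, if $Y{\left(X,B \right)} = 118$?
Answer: $- \frac{38322220043}{13967460} \approx -2743.7$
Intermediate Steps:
$U = -2744$ ($U = 1372 \left(-2\right) = -2744$)
$\left(U + \frac{Y{\left(-115,-20 \right)}}{24957}\right) - \frac{10459}{-33020} = \left(-2744 + \frac{118}{24957}\right) - \frac{10459}{-33020} = \left(-2744 + 118 \cdot \frac{1}{24957}\right) - - \frac{10459}{33020} = \left(-2744 + \frac{2}{423}\right) + \frac{10459}{33020} = - \frac{1160710}{423} + \frac{10459}{33020} = - \frac{38322220043}{13967460}$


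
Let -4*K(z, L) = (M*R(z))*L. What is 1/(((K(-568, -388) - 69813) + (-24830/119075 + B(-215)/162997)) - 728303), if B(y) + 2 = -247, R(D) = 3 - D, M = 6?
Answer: -3881773555/1808107646650707 ≈ -2.1469e-6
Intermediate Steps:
B(y) = -249 (B(y) = -2 - 247 = -249)
K(z, L) = -L*(18 - 6*z)/4 (K(z, L) = -6*(3 - z)*L/4 = -(18 - 6*z)*L/4 = -L*(18 - 6*z)/4)
1/(((K(-568, -388) - 69813) + (-24830/119075 + B(-215)/162997)) - 728303) = 1/((((3/2)*(-388)*(-3 - 568) - 69813) + (-24830/119075 - 249/162997)) - 728303) = 1/((((3/2)*(-388)*(-571) - 69813) + (-24830*1/119075 - 249*1/162997)) - 728303) = 1/(((332322 - 69813) + (-4966/23815 - 249/162997)) - 728303) = 1/((262509 - 815373037/3881773555) - 728303) = 1/(1018999678776458/3881773555 - 728303) = 1/(-1808107646650707/3881773555) = -3881773555/1808107646650707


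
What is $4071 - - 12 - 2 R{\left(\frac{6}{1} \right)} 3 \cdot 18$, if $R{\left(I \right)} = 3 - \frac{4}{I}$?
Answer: $1047$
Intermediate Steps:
$R{\left(I \right)} = 3 - \frac{4}{I}$
$4071 - - 12 - 2 R{\left(\frac{6}{1} \right)} 3 \cdot 18 = 4071 - - 12 - 2 \left(3 - \frac{4}{6 \cdot 1^{-1}}\right) 3 \cdot 18 = 4071 - - 12 - 2 \left(3 - \frac{4}{6 \cdot 1}\right) 3 \cdot 18 = 4071 - - 12 - 2 \left(3 - \frac{4}{6}\right) 3 \cdot 18 = 4071 - - 12 - 2 \left(3 - \frac{2}{3}\right) 3 \cdot 18 = 4071 - - 12 \left(-2\right) \frac{7}{3} \cdot 3 \cdot 18 = 4071 - - 12 \left(\left(- \frac{14}{3}\right) 3\right) 18 = 4071 - \left(-12\right) \left(-14\right) 18 = 4071 - 168 \cdot 18 = 4071 - 3024 = 1047$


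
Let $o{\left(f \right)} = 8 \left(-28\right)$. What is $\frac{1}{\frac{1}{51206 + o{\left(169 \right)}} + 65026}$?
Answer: $\frac{50982}{3315155533} \approx 1.5378 \cdot 10^{-5}$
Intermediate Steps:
$o{\left(f \right)} = -224$
$\frac{1}{\frac{1}{51206 + o{\left(169 \right)}} + 65026} = \frac{1}{\frac{1}{51206 - 224} + 65026} = \frac{1}{\frac{1}{50982} + 65026} = \frac{1}{\frac{3315155533}{50982}} = \frac{50982}{3315155533}$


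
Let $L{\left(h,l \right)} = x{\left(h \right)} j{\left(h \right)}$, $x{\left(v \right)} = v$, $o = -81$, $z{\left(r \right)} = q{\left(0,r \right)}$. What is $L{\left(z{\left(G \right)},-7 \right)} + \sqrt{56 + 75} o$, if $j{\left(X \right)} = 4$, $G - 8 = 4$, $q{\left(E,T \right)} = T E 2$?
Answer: $- 81 \sqrt{131} \approx -927.09$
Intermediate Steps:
$q{\left(E,T \right)} = 2 E T$ ($q{\left(E,T \right)} = E T 2 = 2 E T$)
$G = 12$ ($G = 8 + 4 = 12$)
$z{\left(r \right)} = 0$ ($z{\left(r \right)} = 2 \cdot 0 r = 0$)
$L{\left(h,l \right)} = 4 h$ ($L{\left(h,l \right)} = h 4 = 4 h$)
$L{\left(z{\left(G \right)},-7 \right)} + \sqrt{56 + 75} o = 4 \cdot 0 + \sqrt{56 + 75} \left(-81\right) = 0 + \sqrt{131} \left(-81\right) = 0 - 81 \sqrt{131} = - 81 \sqrt{131}$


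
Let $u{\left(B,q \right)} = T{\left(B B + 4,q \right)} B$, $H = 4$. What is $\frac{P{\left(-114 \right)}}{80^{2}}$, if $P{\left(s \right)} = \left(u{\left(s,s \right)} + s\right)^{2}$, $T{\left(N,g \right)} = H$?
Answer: $\frac{3249}{64} \approx 50.766$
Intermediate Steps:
$T{\left(N,g \right)} = 4$
$u{\left(B,q \right)} = 4 B$
$P{\left(s \right)} = 25 s^{2}$ ($P{\left(s \right)} = \left(4 s + s\right)^{2} = \left(5 s\right)^{2} = 25 s^{2}$)
$\frac{P{\left(-114 \right)}}{80^{2}} = \frac{25 \left(-114\right)^{2}}{80^{2}} = \frac{25 \cdot 12996}{6400} = 324900 \cdot \frac{1}{6400} = \frac{3249}{64}$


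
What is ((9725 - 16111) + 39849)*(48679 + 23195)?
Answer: 2405119662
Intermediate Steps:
((9725 - 16111) + 39849)*(48679 + 23195) = (-6386 + 39849)*71874 = 33463*71874 = 2405119662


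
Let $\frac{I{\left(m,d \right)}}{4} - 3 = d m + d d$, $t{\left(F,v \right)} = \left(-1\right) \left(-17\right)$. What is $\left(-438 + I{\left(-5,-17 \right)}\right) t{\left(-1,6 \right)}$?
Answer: $18190$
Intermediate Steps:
$t{\left(F,v \right)} = 17$
$I{\left(m,d \right)} = 12 + 4 d^{2} + 4 d m$ ($I{\left(m,d \right)} = 12 + 4 \left(d m + d d\right) = 12 + 4 \left(d m + d^{2}\right) = 12 + 4 \left(d^{2} + d m\right) = 12 + \left(4 d^{2} + 4 d m\right) = 12 + 4 d^{2} + 4 d m$)
$\left(-438 + I{\left(-5,-17 \right)}\right) t{\left(-1,6 \right)} = \left(-438 + \left(12 + 4 \left(-17\right)^{2} + 4 \left(-17\right) \left(-5\right)\right)\right) 17 = \left(-438 + \left(12 + 4 \cdot 289 + 340\right)\right) 17 = \left(-438 + \left(12 + 1156 + 340\right)\right) 17 = \left(-438 + 1508\right) 17 = 1070 \cdot 17 = 18190$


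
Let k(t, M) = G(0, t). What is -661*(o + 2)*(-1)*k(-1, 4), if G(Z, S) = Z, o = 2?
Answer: 0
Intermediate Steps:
k(t, M) = 0
-661*(o + 2)*(-1)*k(-1, 4) = -661*(2 + 2)*(-1)*0 = -661*4*(-1)*0 = -(-2644)*0 = -661*0 = 0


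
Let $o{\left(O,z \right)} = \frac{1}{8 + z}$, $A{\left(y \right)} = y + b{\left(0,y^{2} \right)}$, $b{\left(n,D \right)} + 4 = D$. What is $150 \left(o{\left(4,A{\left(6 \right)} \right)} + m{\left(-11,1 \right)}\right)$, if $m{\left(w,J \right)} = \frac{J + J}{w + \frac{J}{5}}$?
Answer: $- \frac{5075}{207} \approx -24.517$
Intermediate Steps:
$b{\left(n,D \right)} = -4 + D$
$A{\left(y \right)} = -4 + y + y^{2}$ ($A{\left(y \right)} = y + \left(-4 + y^{2}\right) = -4 + y + y^{2}$)
$m{\left(w,J \right)} = \frac{2 J}{w + \frac{J}{5}}$ ($m{\left(w,J \right)} = \frac{2 J}{w + J \frac{1}{5}} = \frac{2 J}{w + \frac{J}{5}}$)
$150 \left(o{\left(4,A{\left(6 \right)} \right)} + m{\left(-11,1 \right)}\right) = 150 \left(\frac{1}{8 + \left(-4 + 6 + 6^{2}\right)} + 10 \cdot 1 \frac{1}{1 + 5 \left(-11\right)}\right) = 150 \left(\frac{1}{8 + \left(-4 + 6 + 36\right)} + 10 \cdot 1 \frac{1}{1 - 55}\right) = 150 \left(\frac{1}{8 + 38} + 10 \cdot 1 \frac{1}{-54}\right) = 150 \left(\frac{1}{46} + 10 \cdot 1 \left(- \frac{1}{54}\right)\right) = 150 \left(\frac{1}{46} - \frac{5}{27}\right) = 150 \left(- \frac{203}{1242}\right) = - \frac{5075}{207}$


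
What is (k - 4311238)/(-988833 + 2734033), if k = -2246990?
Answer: -1639557/436300 ≈ -3.7579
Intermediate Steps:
(k - 4311238)/(-988833 + 2734033) = (-2246990 - 4311238)/(-988833 + 2734033) = -6558228/1745200 = -6558228*1/1745200 = -1639557/436300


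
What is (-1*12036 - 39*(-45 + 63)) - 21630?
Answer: -34368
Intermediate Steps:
(-1*12036 - 39*(-45 + 63)) - 21630 = (-12036 - 39*18) - 21630 = (-12036 - 702) - 21630 = -12738 - 21630 = -34368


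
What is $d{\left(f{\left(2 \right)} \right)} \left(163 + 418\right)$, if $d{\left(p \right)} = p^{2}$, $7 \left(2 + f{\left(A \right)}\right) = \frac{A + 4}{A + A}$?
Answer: $\frac{51875}{28} \approx 1852.7$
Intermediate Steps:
$f{\left(A \right)} = -2 + \frac{4 + A}{14 A}$ ($f{\left(A \right)} = -2 + \frac{\left(A + 4\right) \frac{1}{A + A}}{7} = -2 + \frac{\left(4 + A\right) \frac{1}{2 A}}{7} = -2 + \frac{\frac{1}{2} \frac{1}{A} \left(4 + A\right)}{7} = -2 + \frac{4 + A}{14 A}$)
$d{\left(f{\left(2 \right)} \right)} \left(163 + 418\right) = \left(\frac{4 - 54}{14 \cdot 2}\right)^{2} \left(163 + 418\right) = \left(\frac{1}{14} \cdot \frac{1}{2} \left(4 - 54\right)\right)^{2} \cdot 581 = \left(\frac{1}{14} \cdot \frac{1}{2} \left(-50\right)\right)^{2} \cdot 581 = \left(- \frac{25}{14}\right)^{2} \cdot 581 = \frac{625}{196} \cdot 581 = \frac{51875}{28}$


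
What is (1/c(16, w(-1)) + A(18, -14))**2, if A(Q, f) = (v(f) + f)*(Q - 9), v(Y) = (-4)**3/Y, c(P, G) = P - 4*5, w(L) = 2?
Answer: 5678689/784 ≈ 7243.2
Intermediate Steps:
c(P, G) = -20 + P (c(P, G) = P - 20 = -20 + P)
v(Y) = -64/Y
A(Q, f) = (-9 + Q)*(f - 64/f) (A(Q, f) = (-64/f + f)*(Q - 9) = (f - 64/f)*(-9 + Q) = (-9 + Q)*(f - 64/f))
(1/c(16, w(-1)) + A(18, -14))**2 = (1/(-20 + 16) + (576 - 64*18 + (-14)**2*(-9 + 18))/(-14))**2 = (1/(-4) - (576 - 1152 + 196*9)/14)**2 = (-1/4 - (576 - 1152 + 1764)/14)**2 = (-1/4 - 1/14*1188)**2 = (-1/4 - 594/7)**2 = (-2383/28)**2 = 5678689/784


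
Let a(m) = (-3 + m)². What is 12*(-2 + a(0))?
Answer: 84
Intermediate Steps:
12*(-2 + a(0)) = 12*(-2 + (-3 + 0)²) = 12*(-2 + (-3)²) = 12*(-2 + 9) = 12*7 = 84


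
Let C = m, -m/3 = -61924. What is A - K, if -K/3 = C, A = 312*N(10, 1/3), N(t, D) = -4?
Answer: 556068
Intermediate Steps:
m = 185772 (m = -3*(-61924) = 185772)
C = 185772
A = -1248 (A = 312*(-4) = -1248)
K = -557316 (K = -3*185772 = -557316)
A - K = -1248 - 1*(-557316) = -1248 + 557316 = 556068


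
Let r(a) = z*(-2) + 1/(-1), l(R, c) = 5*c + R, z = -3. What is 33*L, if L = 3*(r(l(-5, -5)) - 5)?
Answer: 0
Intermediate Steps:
l(R, c) = R + 5*c
r(a) = 5 (r(a) = -3*(-2) + 1/(-1) = 6 - 1 = 5)
L = 0 (L = 3*(5 - 5) = 3*0 = 0)
33*L = 33*0 = 0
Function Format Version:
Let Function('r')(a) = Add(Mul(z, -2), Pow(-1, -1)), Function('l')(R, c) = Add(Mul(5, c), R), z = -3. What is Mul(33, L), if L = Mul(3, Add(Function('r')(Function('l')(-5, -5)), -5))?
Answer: 0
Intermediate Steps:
Function('l')(R, c) = Add(R, Mul(5, c))
Function('r')(a) = 5 (Function('r')(a) = Add(Mul(-3, -2), Pow(-1, -1)) = Add(6, -1) = 5)
L = 0 (L = Mul(3, Add(5, -5)) = Mul(3, 0) = 0)
Mul(33, L) = Mul(33, 0) = 0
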